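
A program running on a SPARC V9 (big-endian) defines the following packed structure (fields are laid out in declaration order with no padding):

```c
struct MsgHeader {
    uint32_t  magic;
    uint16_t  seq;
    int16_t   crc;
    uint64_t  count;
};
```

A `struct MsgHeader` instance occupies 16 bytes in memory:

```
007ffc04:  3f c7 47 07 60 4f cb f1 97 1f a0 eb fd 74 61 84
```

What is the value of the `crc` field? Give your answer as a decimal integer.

-13327

`crc` follows `magic` (4 B), `seq` (2 B), so it starts at offset 4 + 2 = 6 and occupies 2 bytes.
Bytes at offsets 6..7: CB F1.
Big-endian stores the most-significant byte at the lowest address.
The bytes are already most-significant first: 0xCBF1.
Top bit is set, so as a signed 16-bit value this is 0xCBF1 − 2^16 = -13327.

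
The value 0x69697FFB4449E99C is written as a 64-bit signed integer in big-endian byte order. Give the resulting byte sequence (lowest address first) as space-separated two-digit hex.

69 69 7F FB 44 49 E9 9C

Split into bytes (most-significant first): 69 69 7F FB 44 49 E9 9C.
Big-endian stores the most-significant byte at the lowest address.
So the memory order matches the most-significant-first order: 69 69 7F FB 44 49 E9 9C.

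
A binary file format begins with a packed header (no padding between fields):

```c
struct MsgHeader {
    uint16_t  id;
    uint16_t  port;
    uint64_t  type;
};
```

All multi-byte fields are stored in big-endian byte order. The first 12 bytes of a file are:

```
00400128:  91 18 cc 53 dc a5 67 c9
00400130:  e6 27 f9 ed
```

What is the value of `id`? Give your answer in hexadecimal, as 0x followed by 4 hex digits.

`id` is the first field, at byte offset 0, occupying 2 bytes.
Bytes at offsets 0..1: 91 18.
Big-endian stores the most-significant byte at the lowest address.
The bytes are already most-significant first: 0x9118.

0x9118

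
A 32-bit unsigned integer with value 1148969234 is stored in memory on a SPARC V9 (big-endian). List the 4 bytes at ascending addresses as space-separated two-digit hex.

1148969234 in hexadecimal, padded to 32 bits, is 0x447BE112.
Split into bytes (most-significant first): 44 7B E1 12.
Big-endian stores the most-significant byte at the lowest address.
So the memory order matches the most-significant-first order: 44 7B E1 12.

44 7B E1 12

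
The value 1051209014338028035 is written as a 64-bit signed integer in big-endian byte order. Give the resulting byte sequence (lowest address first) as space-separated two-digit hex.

1051209014338028035 in hexadecimal, padded to 64 bits, is 0x0E96A5076C4E8203.
Split into bytes (most-significant first): 0E 96 A5 07 6C 4E 82 03.
Big-endian stores the most-significant byte at the lowest address.
So the memory order matches the most-significant-first order: 0E 96 A5 07 6C 4E 82 03.

0E 96 A5 07 6C 4E 82 03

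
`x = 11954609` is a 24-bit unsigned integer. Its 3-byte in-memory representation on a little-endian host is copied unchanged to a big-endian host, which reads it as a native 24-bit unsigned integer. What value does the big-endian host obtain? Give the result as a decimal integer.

11954609 in 24-bit hexadecimal is 0xB669B1.
Stored little-endian, the bytes at ascending addresses are B1 69 B6.
Read back as big-endian, the last byte is least significant, giving 0xB169B6.
0xB169B6 = 11626934.

11626934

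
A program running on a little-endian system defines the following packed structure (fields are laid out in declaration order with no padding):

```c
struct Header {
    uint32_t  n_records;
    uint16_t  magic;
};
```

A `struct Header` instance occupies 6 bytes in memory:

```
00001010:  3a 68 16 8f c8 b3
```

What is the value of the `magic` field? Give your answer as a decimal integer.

46024

`magic` follows `n_records` (4 bytes), so it starts at byte offset 4 and occupies 2 bytes.
Bytes at offsets 4..5: C8 B3.
In little-endian order the low byte comes first in memory.
Reassemble most-significant byte first: B3 C8 → 0xB3C8.
0xB3C8 = 46024.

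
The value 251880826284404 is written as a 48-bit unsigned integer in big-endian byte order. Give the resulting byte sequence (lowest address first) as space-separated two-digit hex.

E5 15 93 2D 29 74

251880826284404 in hexadecimal, padded to 48 bits, is 0xE515932D2974.
Split into bytes (most-significant first): E5 15 93 2D 29 74.
In big-endian order the high byte comes first in memory.
So the memory order matches the most-significant-first order: E5 15 93 2D 29 74.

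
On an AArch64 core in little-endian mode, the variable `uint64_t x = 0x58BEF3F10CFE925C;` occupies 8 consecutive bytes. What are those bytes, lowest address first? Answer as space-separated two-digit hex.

5C 92 FE 0C F1 F3 BE 58

Split into bytes (most-significant first): 58 BE F3 F1 0C FE 92 5C.
In little-endian order the low byte comes first in memory.
So at ascending addresses the bytes are 5C 92 FE 0C F1 F3 BE 58.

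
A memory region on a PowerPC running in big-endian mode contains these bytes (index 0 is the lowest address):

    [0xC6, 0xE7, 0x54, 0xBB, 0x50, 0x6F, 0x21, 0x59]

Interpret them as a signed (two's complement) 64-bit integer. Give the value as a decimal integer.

In big-endian order the high byte comes first in memory.
The bytes are already most-significant first: 0xC6E754BB506F2159.
Top bit is set, so as a signed 64-bit value this is 0xC6E754BB506F2159 − 2^64 = -4114226571094580903.

-4114226571094580903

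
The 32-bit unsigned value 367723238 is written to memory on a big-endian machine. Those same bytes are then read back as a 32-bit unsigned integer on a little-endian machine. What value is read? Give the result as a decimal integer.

3858950933

367723238 in 32-bit hexadecimal is 0x15EB02E6.
Stored big-endian, the bytes at ascending addresses are 15 EB 02 E6.
Read back as little-endian, the first byte is least significant, giving 0xE602EB15.
0xE602EB15 = 3858950933.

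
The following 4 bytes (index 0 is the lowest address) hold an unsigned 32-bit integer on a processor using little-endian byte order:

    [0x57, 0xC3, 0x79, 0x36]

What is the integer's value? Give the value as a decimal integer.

913949527

In little-endian order the low byte comes first in memory.
Reassemble most-significant byte first: 36 79 C3 57 → 0x3679C357.
0x3679C357 = 913949527.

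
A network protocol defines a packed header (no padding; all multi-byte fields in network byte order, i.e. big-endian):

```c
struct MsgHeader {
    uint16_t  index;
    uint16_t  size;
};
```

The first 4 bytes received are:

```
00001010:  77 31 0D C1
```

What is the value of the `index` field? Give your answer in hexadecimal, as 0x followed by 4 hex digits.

0x7731

`index` is the first field, at byte offset 0, occupying 2 bytes.
Bytes at offsets 0..1: 77 31.
Big-endian: lowest address holds the most-significant byte.
The bytes are already most-significant first: 0x7731.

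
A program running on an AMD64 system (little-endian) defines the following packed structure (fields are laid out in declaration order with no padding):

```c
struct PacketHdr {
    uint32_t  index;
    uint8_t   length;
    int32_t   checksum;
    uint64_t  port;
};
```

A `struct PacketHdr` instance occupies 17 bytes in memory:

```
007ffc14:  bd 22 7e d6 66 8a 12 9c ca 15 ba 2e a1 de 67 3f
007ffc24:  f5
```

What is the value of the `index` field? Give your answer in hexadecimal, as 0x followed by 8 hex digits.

`index` is the first field, at byte offset 0, occupying 4 bytes.
Bytes at offsets 0..3: BD 22 7E D6.
In little-endian order the low byte comes first in memory.
Reassemble most-significant byte first: D6 7E 22 BD → 0xD67E22BD.

0xD67E22BD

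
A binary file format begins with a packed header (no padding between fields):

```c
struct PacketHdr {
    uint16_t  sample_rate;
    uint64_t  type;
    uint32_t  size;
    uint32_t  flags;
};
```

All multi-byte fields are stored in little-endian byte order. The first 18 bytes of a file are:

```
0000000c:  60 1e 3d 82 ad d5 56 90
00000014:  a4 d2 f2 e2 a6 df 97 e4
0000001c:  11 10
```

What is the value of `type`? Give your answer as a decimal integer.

15178415346771919421

`type` follows `sample_rate` (2 bytes), so it starts at byte offset 2 and occupies 8 bytes.
Bytes at offsets 2..9: 3D 82 AD D5 56 90 A4 D2.
Little-endian stores the least-significant byte at the lowest address.
Reassemble most-significant byte first: D2 A4 90 56 D5 AD 82 3D → 0xD2A49056D5AD823D.
0xD2A49056D5AD823D = 15178415346771919421.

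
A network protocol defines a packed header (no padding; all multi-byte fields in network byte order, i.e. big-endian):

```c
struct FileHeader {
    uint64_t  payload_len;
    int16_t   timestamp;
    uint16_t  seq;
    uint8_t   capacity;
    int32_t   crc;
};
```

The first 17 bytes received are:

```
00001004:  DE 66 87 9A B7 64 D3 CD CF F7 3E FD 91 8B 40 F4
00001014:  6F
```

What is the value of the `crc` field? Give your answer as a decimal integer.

`crc` follows `payload_len` (8 B), `timestamp` (2 B), `seq` (2 B), `capacity` (1 B), so it starts at offset 8 + 2 + 2 + 1 = 13 and occupies 4 bytes.
Bytes at offsets 13..16: 8B 40 F4 6F.
Big-endian stores the most-significant byte at the lowest address.
The bytes are already most-significant first: 0x8B40F46F.
Top bit is set, so as a signed 32-bit value this is 0x8B40F46F − 2^32 = -1958677393.

-1958677393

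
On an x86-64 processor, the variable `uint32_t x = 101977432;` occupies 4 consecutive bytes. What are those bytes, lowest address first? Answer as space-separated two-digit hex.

101977432 in hexadecimal, padded to 32 bits, is 0x06140D58.
Split into bytes (most-significant first): 06 14 0D 58.
In little-endian order the low byte comes first in memory.
So at ascending addresses the bytes are 58 0D 14 06.

58 0D 14 06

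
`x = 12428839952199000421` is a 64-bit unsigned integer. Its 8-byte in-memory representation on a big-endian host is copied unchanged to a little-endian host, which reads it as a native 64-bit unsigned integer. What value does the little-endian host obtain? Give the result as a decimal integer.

7287107807015107756

12428839952199000421 in 64-bit hexadecimal is 0xAC7C1C15F1012165.
Stored big-endian, the bytes at ascending addresses are AC 7C 1C 15 F1 01 21 65.
Read back as little-endian, the first byte is least significant, giving 0x652101F1151C7CAC.
0x652101F1151C7CAC = 7287107807015107756.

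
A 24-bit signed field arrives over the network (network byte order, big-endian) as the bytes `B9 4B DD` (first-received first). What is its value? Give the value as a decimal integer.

-4633635

In big-endian order the high byte comes first in memory.
The bytes are already most-significant first: 0xB94BDD.
Top bit is set, so as a signed 24-bit value this is 0xB94BDD − 2^24 = -4633635.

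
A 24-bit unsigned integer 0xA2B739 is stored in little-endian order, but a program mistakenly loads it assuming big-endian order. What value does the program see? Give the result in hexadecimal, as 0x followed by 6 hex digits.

Stored little-endian, the bytes at ascending addresses are 39 B7 A2.
Read back as big-endian, the last byte is least significant, giving 0x39B7A2.

0x39B7A2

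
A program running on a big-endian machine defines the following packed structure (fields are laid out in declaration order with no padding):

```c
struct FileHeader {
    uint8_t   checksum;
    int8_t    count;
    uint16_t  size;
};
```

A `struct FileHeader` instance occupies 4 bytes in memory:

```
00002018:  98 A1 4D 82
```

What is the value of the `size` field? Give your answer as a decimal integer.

19842

`size` follows `checksum` (1 B), `count` (1 B), so it starts at offset 1 + 1 = 2 and occupies 2 bytes.
Bytes at offsets 2..3: 4D 82.
Big-endian stores the most-significant byte at the lowest address.
The bytes are already most-significant first: 0x4D82.
0x4D82 = 19842.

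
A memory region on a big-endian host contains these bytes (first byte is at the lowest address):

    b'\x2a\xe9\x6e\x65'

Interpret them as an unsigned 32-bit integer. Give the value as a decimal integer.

Big-endian: lowest address holds the most-significant byte.
The bytes are already most-significant first: 0x2AE96E65.
0x2AE96E65 = 719941221.

719941221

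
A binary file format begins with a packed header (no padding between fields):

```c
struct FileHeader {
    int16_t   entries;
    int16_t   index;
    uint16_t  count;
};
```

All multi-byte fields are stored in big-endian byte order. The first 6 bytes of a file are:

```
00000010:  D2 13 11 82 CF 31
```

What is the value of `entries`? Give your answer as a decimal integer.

`entries` is the first field, at byte offset 0, occupying 2 bytes.
Bytes at offsets 0..1: D2 13.
Big-endian: lowest address holds the most-significant byte.
The bytes are already most-significant first: 0xD213.
Top bit is set, so as a signed 16-bit value this is 0xD213 − 2^16 = -11757.

-11757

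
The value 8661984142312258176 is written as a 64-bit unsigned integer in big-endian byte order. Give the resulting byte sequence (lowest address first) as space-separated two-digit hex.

78 35 8C AF 2C 96 BA 80

8661984142312258176 in hexadecimal, padded to 64 bits, is 0x78358CAF2C96BA80.
Split into bytes (most-significant first): 78 35 8C AF 2C 96 BA 80.
In big-endian order the high byte comes first in memory.
So the memory order matches the most-significant-first order: 78 35 8C AF 2C 96 BA 80.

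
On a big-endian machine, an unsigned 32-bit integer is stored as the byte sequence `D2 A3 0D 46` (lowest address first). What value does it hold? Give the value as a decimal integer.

Big-endian: lowest address holds the most-significant byte.
The bytes are already most-significant first: 0xD2A30D46.
0xD2A30D46 = 3533901126.

3533901126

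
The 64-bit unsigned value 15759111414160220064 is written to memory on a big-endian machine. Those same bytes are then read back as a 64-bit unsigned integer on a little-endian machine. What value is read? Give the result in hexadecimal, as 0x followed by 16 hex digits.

0xA0DFD2F8559CB3DA

15759111414160220064 in 64-bit hexadecimal is 0xDAB39C55F8D2DFA0.
Stored big-endian, the bytes at ascending addresses are DA B3 9C 55 F8 D2 DF A0.
Read back as little-endian, the first byte is least significant, giving 0xA0DFD2F8559CB3DA.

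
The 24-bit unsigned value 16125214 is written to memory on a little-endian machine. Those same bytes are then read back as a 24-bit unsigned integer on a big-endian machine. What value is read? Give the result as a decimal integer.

1969654

16125214 in 24-bit hexadecimal is 0xF60D1E.
Stored little-endian, the bytes at ascending addresses are 1E 0D F6.
Read back as big-endian, the last byte is least significant, giving 0x1E0DF6.
0x1E0DF6 = 1969654.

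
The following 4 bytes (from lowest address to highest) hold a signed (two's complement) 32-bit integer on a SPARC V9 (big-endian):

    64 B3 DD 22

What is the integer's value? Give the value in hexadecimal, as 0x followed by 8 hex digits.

Big-endian: lowest address holds the most-significant byte.
The bytes are already most-significant first: 0x64B3DD22.

0x64B3DD22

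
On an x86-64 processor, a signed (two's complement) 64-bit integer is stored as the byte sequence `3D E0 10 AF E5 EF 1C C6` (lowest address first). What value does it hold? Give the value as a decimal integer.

-4171195385088253891

In little-endian order the low byte comes first in memory.
Reassemble most-significant byte first: C6 1C EF E5 AF 10 E0 3D → 0xC61CEFE5AF10E03D.
Top bit is set, so as a signed 64-bit value this is 0xC61CEFE5AF10E03D − 2^64 = -4171195385088253891.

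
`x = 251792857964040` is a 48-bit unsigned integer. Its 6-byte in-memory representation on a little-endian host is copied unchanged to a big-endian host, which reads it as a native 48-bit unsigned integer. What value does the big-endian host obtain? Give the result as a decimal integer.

8928617759205

251792857964040 in 48-bit hexadecimal is 0xE50117DB1E08.
Stored little-endian, the bytes at ascending addresses are 08 1E DB 17 01 E5.
Read back as big-endian, the last byte is least significant, giving 0x081EDB1701E5.
0x081EDB1701E5 = 8928617759205.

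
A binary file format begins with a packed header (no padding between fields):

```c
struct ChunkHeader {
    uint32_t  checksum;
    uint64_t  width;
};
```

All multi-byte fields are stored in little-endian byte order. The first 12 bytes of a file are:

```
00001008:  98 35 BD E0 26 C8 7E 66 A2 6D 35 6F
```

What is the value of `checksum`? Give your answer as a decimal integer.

3770496408

`checksum` is the first field, at byte offset 0, occupying 4 bytes.
Bytes at offsets 0..3: 98 35 BD E0.
Little-endian stores the least-significant byte at the lowest address.
Reassemble most-significant byte first: E0 BD 35 98 → 0xE0BD3598.
0xE0BD3598 = 3770496408.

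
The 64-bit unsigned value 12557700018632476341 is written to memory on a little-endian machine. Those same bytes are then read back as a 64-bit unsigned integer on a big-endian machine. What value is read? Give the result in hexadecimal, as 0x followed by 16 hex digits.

0xB5468126A2E945AE

12557700018632476341 in 64-bit hexadecimal is 0xAE45E9A2268146B5.
Stored little-endian, the bytes at ascending addresses are B5 46 81 26 A2 E9 45 AE.
Read back as big-endian, the last byte is least significant, giving 0xB5468126A2E945AE.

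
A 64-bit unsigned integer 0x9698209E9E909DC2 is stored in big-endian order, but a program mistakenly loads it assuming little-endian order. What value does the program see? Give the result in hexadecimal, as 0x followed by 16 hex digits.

Stored big-endian, the bytes at ascending addresses are 96 98 20 9E 9E 90 9D C2.
Read back as little-endian, the first byte is least significant, giving 0xC29D909E9E209896.

0xC29D909E9E209896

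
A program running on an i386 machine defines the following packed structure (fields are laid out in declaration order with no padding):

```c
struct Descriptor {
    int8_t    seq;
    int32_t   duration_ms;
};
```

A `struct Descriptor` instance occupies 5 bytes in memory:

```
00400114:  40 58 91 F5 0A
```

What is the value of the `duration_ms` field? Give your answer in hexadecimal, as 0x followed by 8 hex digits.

0x0AF59158

`duration_ms` follows `seq` (1 byte), so it starts at byte offset 1 and occupies 4 bytes.
Bytes at offsets 1..4: 58 91 F5 0A.
Little-endian stores the least-significant byte at the lowest address.
Reassemble most-significant byte first: 0A F5 91 58 → 0x0AF59158.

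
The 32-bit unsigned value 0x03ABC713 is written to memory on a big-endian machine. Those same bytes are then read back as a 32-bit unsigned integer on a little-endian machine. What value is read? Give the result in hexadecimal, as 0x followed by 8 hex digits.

Stored big-endian, the bytes at ascending addresses are 03 AB C7 13.
Read back as little-endian, the first byte is least significant, giving 0x13C7AB03.

0x13C7AB03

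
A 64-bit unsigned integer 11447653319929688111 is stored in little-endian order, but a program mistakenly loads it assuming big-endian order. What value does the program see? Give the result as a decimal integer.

3454325570802605726

11447653319929688111 in 64-bit hexadecimal is 0x9EDE3C0ACE3AF02F.
Stored little-endian, the bytes at ascending addresses are 2F F0 3A CE 0A 3C DE 9E.
Read back as big-endian, the last byte is least significant, giving 0x2FF03ACE0A3CDE9E.
0x2FF03ACE0A3CDE9E = 3454325570802605726.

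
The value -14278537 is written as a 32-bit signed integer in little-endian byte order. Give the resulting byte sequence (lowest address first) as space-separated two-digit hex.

Two's complement of -14278537 in 32 bits: 14278537 = 0x00D9DF89; invert → 0xFF262076; add 1 → 0xFF262077.
Split into bytes (most-significant first): FF 26 20 77.
In little-endian order the low byte comes first in memory.
So at ascending addresses the bytes are 77 20 26 FF.

77 20 26 FF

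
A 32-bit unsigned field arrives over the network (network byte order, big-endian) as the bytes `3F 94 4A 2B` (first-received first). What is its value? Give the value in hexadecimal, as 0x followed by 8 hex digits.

0x3F944A2B

Big-endian: lowest address holds the most-significant byte.
The bytes are already most-significant first: 0x3F944A2B.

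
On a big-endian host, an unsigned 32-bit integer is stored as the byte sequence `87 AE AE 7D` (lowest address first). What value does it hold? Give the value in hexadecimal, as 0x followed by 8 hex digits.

In big-endian order the high byte comes first in memory.
The bytes are already most-significant first: 0x87AEAE7D.

0x87AEAE7D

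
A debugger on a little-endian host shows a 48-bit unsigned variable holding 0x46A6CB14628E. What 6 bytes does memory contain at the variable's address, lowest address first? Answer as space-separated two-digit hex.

8E 62 14 CB A6 46

Split into bytes (most-significant first): 46 A6 CB 14 62 8E.
In little-endian order the low byte comes first in memory.
So at ascending addresses the bytes are 8E 62 14 CB A6 46.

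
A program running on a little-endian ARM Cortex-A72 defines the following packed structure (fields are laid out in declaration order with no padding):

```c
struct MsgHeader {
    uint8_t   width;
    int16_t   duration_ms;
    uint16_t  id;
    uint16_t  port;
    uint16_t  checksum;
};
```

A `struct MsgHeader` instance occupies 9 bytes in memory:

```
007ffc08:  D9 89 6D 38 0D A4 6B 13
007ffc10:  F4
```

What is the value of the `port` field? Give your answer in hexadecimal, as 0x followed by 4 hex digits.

0x6BA4

`port` follows `width` (1 B), `duration_ms` (2 B), `id` (2 B), so it starts at offset 1 + 2 + 2 = 5 and occupies 2 bytes.
Bytes at offsets 5..6: A4 6B.
Little-endian: lowest address holds the least-significant byte.
Reassemble most-significant byte first: 6B A4 → 0x6BA4.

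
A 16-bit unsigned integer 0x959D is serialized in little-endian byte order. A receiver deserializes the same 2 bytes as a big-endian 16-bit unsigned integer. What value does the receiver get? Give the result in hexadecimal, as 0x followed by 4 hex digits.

0x9D95

Stored little-endian, the bytes at ascending addresses are 9D 95.
Read back as big-endian, the last byte is least significant, giving 0x9D95.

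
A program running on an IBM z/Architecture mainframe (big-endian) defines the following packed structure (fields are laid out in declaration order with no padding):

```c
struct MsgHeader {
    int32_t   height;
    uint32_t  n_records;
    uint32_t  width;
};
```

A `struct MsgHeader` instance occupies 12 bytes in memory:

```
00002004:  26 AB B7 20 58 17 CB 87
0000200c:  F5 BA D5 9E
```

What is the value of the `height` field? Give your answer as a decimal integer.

`height` is the first field, at byte offset 0, occupying 4 bytes.
Bytes at offsets 0..3: 26 AB B7 20.
Big-endian stores the most-significant byte at the lowest address.
The bytes are already most-significant first: 0x26ABB720.
0x26ABB720 = 648787744.

648787744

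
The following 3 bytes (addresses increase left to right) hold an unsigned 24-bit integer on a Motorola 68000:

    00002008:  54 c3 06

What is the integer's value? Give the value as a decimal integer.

5554950

Big-endian stores the most-significant byte at the lowest address.
The bytes are already most-significant first: 0x54C306.
0x54C306 = 5554950.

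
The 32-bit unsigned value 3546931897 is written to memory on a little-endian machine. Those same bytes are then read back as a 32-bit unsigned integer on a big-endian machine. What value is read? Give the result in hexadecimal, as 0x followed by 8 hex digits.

3546931897 in 32-bit hexadecimal is 0xD369E2B9.
Stored little-endian, the bytes at ascending addresses are B9 E2 69 D3.
Read back as big-endian, the last byte is least significant, giving 0xB9E269D3.

0xB9E269D3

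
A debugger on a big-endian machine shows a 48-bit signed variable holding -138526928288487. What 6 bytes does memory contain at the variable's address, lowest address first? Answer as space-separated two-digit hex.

Two's complement of -138526928288487 in 48 bits: 138526928288487 = 0x7DFD505A3AE7; invert → 0x8202AFA5C518; add 1 → 0x8202AFA5C519.
Split into bytes (most-significant first): 82 02 AF A5 C5 19.
Big-endian stores the most-significant byte at the lowest address.
So the memory order matches the most-significant-first order: 82 02 AF A5 C5 19.

82 02 AF A5 C5 19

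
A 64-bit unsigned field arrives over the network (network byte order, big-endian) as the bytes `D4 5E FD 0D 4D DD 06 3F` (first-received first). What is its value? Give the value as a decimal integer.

15302946817434256959

Big-endian stores the most-significant byte at the lowest address.
The bytes are already most-significant first: 0xD45EFD0D4DDD063F.
0xD45EFD0D4DDD063F = 15302946817434256959.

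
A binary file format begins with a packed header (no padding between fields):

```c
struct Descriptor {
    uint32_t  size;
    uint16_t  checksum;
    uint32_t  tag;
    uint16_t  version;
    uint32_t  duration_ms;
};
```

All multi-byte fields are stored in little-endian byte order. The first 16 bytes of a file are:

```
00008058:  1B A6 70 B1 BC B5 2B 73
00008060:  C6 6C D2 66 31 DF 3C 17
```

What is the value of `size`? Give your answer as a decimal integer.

`size` is the first field, at byte offset 0, occupying 4 bytes.
Bytes at offsets 0..3: 1B A6 70 B1.
In little-endian order the low byte comes first in memory.
Reassemble most-significant byte first: B1 70 A6 1B → 0xB170A61B.
0xB170A61B = 2976949787.

2976949787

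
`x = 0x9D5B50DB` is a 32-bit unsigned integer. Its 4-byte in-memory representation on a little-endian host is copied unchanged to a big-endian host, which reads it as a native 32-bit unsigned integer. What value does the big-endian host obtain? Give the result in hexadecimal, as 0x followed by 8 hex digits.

Stored little-endian, the bytes at ascending addresses are DB 50 5B 9D.
Read back as big-endian, the last byte is least significant, giving 0xDB505B9D.

0xDB505B9D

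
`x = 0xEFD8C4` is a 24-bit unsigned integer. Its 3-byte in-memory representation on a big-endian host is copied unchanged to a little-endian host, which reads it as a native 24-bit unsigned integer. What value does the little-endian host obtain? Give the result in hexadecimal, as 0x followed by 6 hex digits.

Stored big-endian, the bytes at ascending addresses are EF D8 C4.
Read back as little-endian, the first byte is least significant, giving 0xC4D8EF.

0xC4D8EF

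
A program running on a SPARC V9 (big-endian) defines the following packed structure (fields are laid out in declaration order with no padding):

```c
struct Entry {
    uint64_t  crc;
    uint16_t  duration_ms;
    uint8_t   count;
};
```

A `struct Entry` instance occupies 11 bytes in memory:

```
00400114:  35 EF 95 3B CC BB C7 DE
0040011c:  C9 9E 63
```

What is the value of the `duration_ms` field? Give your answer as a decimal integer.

`duration_ms` follows `crc` (8 bytes), so it starts at byte offset 8 and occupies 2 bytes.
Bytes at offsets 8..9: C9 9E.
Big-endian: lowest address holds the most-significant byte.
The bytes are already most-significant first: 0xC99E.
0xC99E = 51614.

51614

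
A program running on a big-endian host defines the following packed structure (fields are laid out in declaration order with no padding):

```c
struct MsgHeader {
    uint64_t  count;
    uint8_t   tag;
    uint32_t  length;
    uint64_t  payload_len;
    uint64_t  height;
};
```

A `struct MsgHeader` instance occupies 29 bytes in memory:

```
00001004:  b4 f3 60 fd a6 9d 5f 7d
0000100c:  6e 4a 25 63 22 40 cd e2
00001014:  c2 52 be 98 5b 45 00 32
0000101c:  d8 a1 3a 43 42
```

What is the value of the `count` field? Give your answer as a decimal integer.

13038871988706041725

`count` is the first field, at byte offset 0, occupying 8 bytes.
Bytes at offsets 0..7: B4 F3 60 FD A6 9D 5F 7D.
Big-endian stores the most-significant byte at the lowest address.
The bytes are already most-significant first: 0xB4F360FDA69D5F7D.
0xB4F360FDA69D5F7D = 13038871988706041725.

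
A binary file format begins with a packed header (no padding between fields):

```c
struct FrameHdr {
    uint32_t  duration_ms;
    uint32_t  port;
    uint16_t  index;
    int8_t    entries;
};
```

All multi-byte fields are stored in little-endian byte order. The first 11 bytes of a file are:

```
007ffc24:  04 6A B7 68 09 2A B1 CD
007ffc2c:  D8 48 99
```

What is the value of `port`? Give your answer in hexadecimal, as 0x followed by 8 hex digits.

`port` follows `duration_ms` (4 bytes), so it starts at byte offset 4 and occupies 4 bytes.
Bytes at offsets 4..7: 09 2A B1 CD.
Little-endian stores the least-significant byte at the lowest address.
Reassemble most-significant byte first: CD B1 2A 09 → 0xCDB12A09.

0xCDB12A09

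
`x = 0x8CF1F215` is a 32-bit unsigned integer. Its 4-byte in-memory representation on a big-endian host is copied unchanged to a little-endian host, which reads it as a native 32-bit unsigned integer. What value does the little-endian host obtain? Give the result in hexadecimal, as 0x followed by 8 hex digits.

Stored big-endian, the bytes at ascending addresses are 8C F1 F2 15.
Read back as little-endian, the first byte is least significant, giving 0x15F2F18C.

0x15F2F18C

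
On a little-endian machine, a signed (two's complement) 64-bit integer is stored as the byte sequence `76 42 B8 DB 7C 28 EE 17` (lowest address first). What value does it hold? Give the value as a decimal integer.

Little-endian: lowest address holds the least-significant byte.
Reassemble most-significant byte first: 17 EE 28 7C DB B8 42 76 → 0x17EE287CDBB84276.
0x17EE287CDBB84276 = 1724360224056820342.

1724360224056820342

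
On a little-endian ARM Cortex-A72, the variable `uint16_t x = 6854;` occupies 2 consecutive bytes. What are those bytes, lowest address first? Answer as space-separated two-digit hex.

C6 1A

6854 in hexadecimal, padded to 16 bits, is 0x1AC6.
Split into bytes (most-significant first): 1A C6.
In little-endian order the low byte comes first in memory.
So at ascending addresses the bytes are C6 1A.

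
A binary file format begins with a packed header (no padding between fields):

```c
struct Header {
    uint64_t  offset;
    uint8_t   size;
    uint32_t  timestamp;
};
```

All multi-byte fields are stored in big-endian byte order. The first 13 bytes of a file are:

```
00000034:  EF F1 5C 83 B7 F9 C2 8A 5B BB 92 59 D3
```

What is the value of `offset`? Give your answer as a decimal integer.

`offset` is the first field, at byte offset 0, occupying 8 bytes.
Bytes at offsets 0..7: EF F1 5C 83 B7 F9 C2 8A.
In big-endian order the high byte comes first in memory.
The bytes are already most-significant first: 0xEFF15C83B7F9C28A.
0xEFF15C83B7F9C28A = 17289702165249114762.

17289702165249114762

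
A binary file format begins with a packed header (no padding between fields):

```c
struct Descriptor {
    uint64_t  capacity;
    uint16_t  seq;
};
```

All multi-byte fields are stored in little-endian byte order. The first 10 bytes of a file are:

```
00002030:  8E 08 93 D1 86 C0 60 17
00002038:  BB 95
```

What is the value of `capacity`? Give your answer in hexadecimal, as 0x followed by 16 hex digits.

0x1760C086D193088E

`capacity` is the first field, at byte offset 0, occupying 8 bytes.
Bytes at offsets 0..7: 8E 08 93 D1 86 C0 60 17.
Little-endian: lowest address holds the least-significant byte.
Reassemble most-significant byte first: 17 60 C0 86 D1 93 08 8E → 0x1760C086D193088E.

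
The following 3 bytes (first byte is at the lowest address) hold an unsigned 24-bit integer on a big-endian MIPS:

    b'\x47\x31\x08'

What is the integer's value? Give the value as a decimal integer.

4665608

Big-endian stores the most-significant byte at the lowest address.
The bytes are already most-significant first: 0x473108.
0x473108 = 4665608.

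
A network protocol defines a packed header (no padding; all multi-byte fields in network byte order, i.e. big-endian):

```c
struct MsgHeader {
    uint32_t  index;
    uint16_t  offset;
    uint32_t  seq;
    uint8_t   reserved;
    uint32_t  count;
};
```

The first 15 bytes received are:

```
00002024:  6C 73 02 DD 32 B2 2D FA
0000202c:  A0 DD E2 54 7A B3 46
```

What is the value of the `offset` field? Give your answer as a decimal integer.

`offset` follows `index` (4 bytes), so it starts at byte offset 4 and occupies 2 bytes.
Bytes at offsets 4..5: 32 B2.
Big-endian: lowest address holds the most-significant byte.
The bytes are already most-significant first: 0x32B2.
0x32B2 = 12978.

12978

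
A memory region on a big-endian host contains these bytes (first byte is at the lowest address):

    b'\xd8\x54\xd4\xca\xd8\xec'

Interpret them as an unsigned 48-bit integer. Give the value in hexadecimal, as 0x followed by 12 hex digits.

In big-endian order the high byte comes first in memory.
The bytes are already most-significant first: 0xD854D4CAD8EC.

0xD854D4CAD8EC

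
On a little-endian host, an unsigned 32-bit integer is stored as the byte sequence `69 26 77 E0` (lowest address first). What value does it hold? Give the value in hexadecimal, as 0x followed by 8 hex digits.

0xE0772669

In little-endian order the low byte comes first in memory.
Reassemble most-significant byte first: E0 77 26 69 → 0xE0772669.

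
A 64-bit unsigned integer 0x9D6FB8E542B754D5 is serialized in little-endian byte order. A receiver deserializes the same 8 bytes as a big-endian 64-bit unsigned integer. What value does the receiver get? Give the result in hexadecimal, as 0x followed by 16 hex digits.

Stored little-endian, the bytes at ascending addresses are D5 54 B7 42 E5 B8 6F 9D.
Read back as big-endian, the last byte is least significant, giving 0xD554B742E5B86F9D.

0xD554B742E5B86F9D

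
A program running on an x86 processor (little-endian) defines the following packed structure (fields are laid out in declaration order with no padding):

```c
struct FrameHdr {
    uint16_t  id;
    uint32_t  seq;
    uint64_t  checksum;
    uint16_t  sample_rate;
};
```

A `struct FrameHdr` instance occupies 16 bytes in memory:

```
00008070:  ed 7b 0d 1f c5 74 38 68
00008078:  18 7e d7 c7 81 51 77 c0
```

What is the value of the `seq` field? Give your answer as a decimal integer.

`seq` follows `id` (2 bytes), so it starts at byte offset 2 and occupies 4 bytes.
Bytes at offsets 2..5: 0D 1F C5 74.
In little-endian order the low byte comes first in memory.
Reassemble most-significant byte first: 74 C5 1F 0D → 0x74C51F0D.
0x74C51F0D = 1959075597.

1959075597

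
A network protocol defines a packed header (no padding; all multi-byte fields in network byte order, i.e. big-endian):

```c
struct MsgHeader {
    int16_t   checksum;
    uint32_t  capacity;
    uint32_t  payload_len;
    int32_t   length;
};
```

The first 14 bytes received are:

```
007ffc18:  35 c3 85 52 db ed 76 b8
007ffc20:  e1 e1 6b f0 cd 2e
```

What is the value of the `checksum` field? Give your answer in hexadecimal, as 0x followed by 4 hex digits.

`checksum` is the first field, at byte offset 0, occupying 2 bytes.
Bytes at offsets 0..1: 35 C3.
Big-endian: lowest address holds the most-significant byte.
The bytes are already most-significant first: 0x35C3.

0x35C3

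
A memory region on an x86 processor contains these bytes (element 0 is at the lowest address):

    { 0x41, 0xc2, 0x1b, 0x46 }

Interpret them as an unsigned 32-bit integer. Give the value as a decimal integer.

1176224321

Little-endian stores the least-significant byte at the lowest address.
Reassemble most-significant byte first: 46 1B C2 41 → 0x461BC241.
0x461BC241 = 1176224321.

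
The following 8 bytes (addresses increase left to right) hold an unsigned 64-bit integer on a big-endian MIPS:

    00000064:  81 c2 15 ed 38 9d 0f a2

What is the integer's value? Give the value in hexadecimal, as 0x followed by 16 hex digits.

0x81C215ED389D0FA2

Big-endian: lowest address holds the most-significant byte.
The bytes are already most-significant first: 0x81C215ED389D0FA2.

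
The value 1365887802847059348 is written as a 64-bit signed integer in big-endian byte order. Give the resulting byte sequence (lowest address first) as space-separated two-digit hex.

1365887802847059348 in hexadecimal, padded to 64 bits, is 0x12F49BB84BBCDD94.
Split into bytes (most-significant first): 12 F4 9B B8 4B BC DD 94.
Big-endian: lowest address holds the most-significant byte.
So the memory order matches the most-significant-first order: 12 F4 9B B8 4B BC DD 94.

12 F4 9B B8 4B BC DD 94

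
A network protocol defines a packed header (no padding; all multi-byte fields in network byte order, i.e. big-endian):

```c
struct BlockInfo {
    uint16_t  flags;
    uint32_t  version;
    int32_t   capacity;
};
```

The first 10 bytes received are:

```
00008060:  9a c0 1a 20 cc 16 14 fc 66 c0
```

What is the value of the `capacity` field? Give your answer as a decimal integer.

352085696

`capacity` follows `flags` (2 B), `version` (4 B), so it starts at offset 2 + 4 = 6 and occupies 4 bytes.
Bytes at offsets 6..9: 14 FC 66 C0.
Big-endian: lowest address holds the most-significant byte.
The bytes are already most-significant first: 0x14FC66C0.
0x14FC66C0 = 352085696.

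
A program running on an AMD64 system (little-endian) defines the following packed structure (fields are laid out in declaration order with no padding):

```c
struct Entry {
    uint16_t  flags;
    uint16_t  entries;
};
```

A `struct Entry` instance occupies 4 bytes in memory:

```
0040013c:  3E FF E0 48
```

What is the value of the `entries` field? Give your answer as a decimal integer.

`entries` follows `flags` (2 bytes), so it starts at byte offset 2 and occupies 2 bytes.
Bytes at offsets 2..3: E0 48.
In little-endian order the low byte comes first in memory.
Reassemble most-significant byte first: 48 E0 → 0x48E0.
0x48E0 = 18656.

18656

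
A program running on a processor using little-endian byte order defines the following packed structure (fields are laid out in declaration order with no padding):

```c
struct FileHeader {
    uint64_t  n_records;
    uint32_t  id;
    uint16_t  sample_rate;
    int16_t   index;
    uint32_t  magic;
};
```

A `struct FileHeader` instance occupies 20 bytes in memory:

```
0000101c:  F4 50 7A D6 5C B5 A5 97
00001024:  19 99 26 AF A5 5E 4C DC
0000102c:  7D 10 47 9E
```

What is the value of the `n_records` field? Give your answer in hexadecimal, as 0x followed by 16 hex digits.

0x97A5B55CD67A50F4

`n_records` is the first field, at byte offset 0, occupying 8 bytes.
Bytes at offsets 0..7: F4 50 7A D6 5C B5 A5 97.
In little-endian order the low byte comes first in memory.
Reassemble most-significant byte first: 97 A5 B5 5C D6 7A 50 F4 → 0x97A5B55CD67A50F4.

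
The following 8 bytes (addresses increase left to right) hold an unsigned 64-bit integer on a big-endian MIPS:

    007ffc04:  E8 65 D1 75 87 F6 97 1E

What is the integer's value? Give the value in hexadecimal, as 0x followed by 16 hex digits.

0xE865D17587F6971E

In big-endian order the high byte comes first in memory.
The bytes are already most-significant first: 0xE865D17587F6971E.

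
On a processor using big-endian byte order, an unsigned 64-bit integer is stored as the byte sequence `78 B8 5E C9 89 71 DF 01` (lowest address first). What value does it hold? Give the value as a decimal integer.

In big-endian order the high byte comes first in memory.
The bytes are already most-significant first: 0x78B85EC98971DF01.
0x78B85EC98971DF01 = 8698806899953491713.

8698806899953491713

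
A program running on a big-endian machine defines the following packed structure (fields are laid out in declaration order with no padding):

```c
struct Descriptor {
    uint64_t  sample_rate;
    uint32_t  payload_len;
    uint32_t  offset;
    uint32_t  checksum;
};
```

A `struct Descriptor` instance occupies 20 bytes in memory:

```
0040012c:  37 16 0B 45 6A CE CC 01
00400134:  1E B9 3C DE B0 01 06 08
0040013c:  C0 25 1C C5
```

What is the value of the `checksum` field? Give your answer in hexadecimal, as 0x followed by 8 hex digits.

0xC0251CC5

`checksum` follows `sample_rate` (8 B), `payload_len` (4 B), `offset` (4 B), so it starts at offset 8 + 4 + 4 = 16 and occupies 4 bytes.
Bytes at offsets 16..19: C0 25 1C C5.
Big-endian stores the most-significant byte at the lowest address.
The bytes are already most-significant first: 0xC0251CC5.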